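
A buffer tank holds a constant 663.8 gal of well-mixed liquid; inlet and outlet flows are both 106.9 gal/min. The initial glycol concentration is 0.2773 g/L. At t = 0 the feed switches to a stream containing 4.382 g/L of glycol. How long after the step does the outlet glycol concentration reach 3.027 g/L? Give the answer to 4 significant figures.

Species balance: V dC/dt = Q(C_in − C) ⇒ τ = V/Q = 6.20954 min.
C(t) = C_in + (C₀ − C_in) e^(−t/τ). Set C = 3.027 and solve for t:
e^(−t/τ) = (C − C_in)/(C₀ − C_in) = (3.027 − 4.382)/(0.2773 − 4.382) = 0.330109
t = −τ ln(…) = 6.20954 × 1.10833 = 6.88223 min.

6.882 min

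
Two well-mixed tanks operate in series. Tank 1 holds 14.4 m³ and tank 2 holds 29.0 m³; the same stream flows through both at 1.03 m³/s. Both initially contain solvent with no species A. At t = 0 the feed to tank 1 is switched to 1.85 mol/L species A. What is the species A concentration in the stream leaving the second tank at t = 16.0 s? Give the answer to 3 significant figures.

Each tank obeys Vᵢ dCᵢ/dt = Q(Cᵢ₋₁ − Cᵢ), so τᵢ = Vᵢ/Q.
τ₁ = 14.4/1.03 = 13.981 s; τ₂ = 29.0/1.03 = 28.155 s.
Tank 1: C₁ = C_in(1 − e^(−t/τ₁)). Tank 2 (τ₁ ≠ τ₂): C₂ = C_in[1 − (τ₁ e^(−t/τ₁) − τ₂ e^(−t/τ₂))/(τ₁ − τ₂)].
At t = 16.0: e^(−t/τ₁) = 0.31840, e^(−t/τ₂) = 0.56650.
C₂ = 1.85·[1 − (13.981·0.31840 − 28.155·0.56650)/(-14.175)] = 1.85·0.18880 = 0.34927 mol/L.

0.349 mol/L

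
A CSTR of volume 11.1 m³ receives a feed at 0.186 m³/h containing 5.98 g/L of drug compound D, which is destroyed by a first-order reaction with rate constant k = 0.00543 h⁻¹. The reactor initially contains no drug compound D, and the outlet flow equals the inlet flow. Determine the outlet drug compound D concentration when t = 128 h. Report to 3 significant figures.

Accumulation = in − out − consumed: V dC/dt = Q C_in − Q C − k V C.
This is linear with rate a = Q/V + k = 0.022187 h⁻¹.
C_ss = Q C_in/(Q + kV) = 4.5165 g/L; C(t) = C_ss + (C₀ − C_ss) e^(−a t).
C(128) = 4.5165 + (-4.5165)·e^(−0.022187·128) = 4.5165 + (-4.5165)·0.058431 = 4.2525 g/L.

4.25 g/L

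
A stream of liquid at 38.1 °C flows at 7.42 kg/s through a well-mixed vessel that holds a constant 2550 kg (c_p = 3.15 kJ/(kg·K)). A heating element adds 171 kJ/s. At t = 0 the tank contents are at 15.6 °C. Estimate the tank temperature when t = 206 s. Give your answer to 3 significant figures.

29.0 °C

Heat balance on the well-mixed liquid: M c_p dT/dt = ṁ c_p (T_in − T) + 171.
τ = M/ṁ = 343.67 s; T_ss = T_in + Q̇/(ṁ c_p) = 38.1 + 171/(7.42·3.15) = 45.416 °C.
T approaches T_ss exponentially: T(t) = T_ss + (T₀ − T_ss) e^(−t/τ).
T(206) = 45.416 + (-29.816)·e^(−206/343.67) = 45.416 + (-29.816)·0.54913 = 29.043 °C.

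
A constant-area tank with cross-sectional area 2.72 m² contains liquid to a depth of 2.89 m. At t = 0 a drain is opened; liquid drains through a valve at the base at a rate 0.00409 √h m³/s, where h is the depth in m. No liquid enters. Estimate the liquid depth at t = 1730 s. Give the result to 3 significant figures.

0.159 m

With no inflow, A dh/dt = −0.00409 √h.
∫ h^(−1/2) dh = −(0.00409/A) ∫ dt, giving 2√h = 2√h₀ − (0.00409/A) t.
√h = √2.89 − 0.00409·1730/(2·2.72) = 1.7000 − 1.3007 = 0.39932.
h = 0.39932² = 0.15946 m.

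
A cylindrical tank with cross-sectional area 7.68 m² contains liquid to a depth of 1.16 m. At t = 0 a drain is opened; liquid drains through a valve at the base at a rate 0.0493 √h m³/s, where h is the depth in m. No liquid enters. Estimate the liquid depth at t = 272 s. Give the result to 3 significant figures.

0.0416 m

With no inflow, A dh/dt = −0.0493 √h.
Separate and integrate: 2(√h − √h₀) = −(0.0493/A) t.
√h = √1.16 − 0.0493·272/(2·7.68) = 1.0770 − 0.87302 = 0.20401.
h = 0.20401² = 0.041621 m.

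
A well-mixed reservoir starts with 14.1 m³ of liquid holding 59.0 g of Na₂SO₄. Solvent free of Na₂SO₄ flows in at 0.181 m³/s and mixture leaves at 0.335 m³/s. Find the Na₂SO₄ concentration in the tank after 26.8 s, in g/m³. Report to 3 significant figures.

2.79 g/m³

Total volume: dV/dt = Q_in − Q_out = -0.15400 m³/s, so V(t) = 14.1 − 0.15400 t and V(26.8) = 9.9728 m³.
Species balance (pure solvent in): dm/dt = −Q_out · m/V(t).
dm/m = −Q_out dt/(V₀ − 0.15400 t); integrating gives ln(m/m₀) = −(Q_out/(Q_in−Q_out)) ln(V/V₀).
m = m₀ (V₀/V)^(Q_out/(Q_in−Q_out)) = 59.0 × (14.1/9.9728)^(-2.1753) = 27.777 g.
C = m/V = 27.777/9.9728 = 2.7852 g/m³.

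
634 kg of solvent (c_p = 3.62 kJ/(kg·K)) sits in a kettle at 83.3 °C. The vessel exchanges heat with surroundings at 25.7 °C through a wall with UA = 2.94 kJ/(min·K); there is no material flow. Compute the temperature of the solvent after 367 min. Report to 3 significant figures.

61.7 °C

Lumped-capacitance energy balance: M c_p dT/dt = UA(T_amb − T).
dT/dt = (T_ss − T)/τ with T_ss = T_amb = 25.700 °C, τ = M c_p/UA = 634·3.62/2.94 = 780.64 min.
T approaches T_ss exponentially: T(t) = T_ss + (T₀ − T_ss) e^(−t/τ).
T(367) = 25.700 + (57.600)·0.62492 = 61.696 °C.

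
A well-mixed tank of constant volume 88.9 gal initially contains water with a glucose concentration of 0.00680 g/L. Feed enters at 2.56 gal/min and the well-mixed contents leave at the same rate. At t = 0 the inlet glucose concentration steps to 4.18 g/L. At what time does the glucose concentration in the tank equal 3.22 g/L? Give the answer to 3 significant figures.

51.0 min

Species balance: V dC/dt = Q(C_in − C) ⇒ τ = V/Q = 34.727 min.
C(t) = C_in + (C₀ − C_in) e^(−t/τ). Set C = 3.22 and solve for t:
e^(−t/τ) = (C − C_in)/(C₀ − C_in) = (3.22 − 4.18)/(0.00680 − 4.18) = 0.23004
t = −τ ln(…) = 34.727 × 1.4695 = 51.031 min.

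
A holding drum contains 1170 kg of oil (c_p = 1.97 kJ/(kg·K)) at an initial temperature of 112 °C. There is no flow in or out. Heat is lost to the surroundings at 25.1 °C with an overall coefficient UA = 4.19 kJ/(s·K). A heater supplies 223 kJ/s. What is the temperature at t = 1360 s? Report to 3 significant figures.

Lumped-capacitance energy balance: M c_p dT/dt = UA(T_amb − T) + Q̇.
dT/dt = (T_ss − T)/τ with T_ss = T_amb + Q̇/UA = 25.1 + 223/4.19 = 78.322 °C, τ = M c_p/UA = 1170·1.97/4.19 = 550.10 s.
This is linear first-order; T(t) = T_ss + (T₀ − T_ss) e^(−t/τ).
T(1360) = 78.322 + (33.678)·0.084391 = 81.164 °C.

81.2 °C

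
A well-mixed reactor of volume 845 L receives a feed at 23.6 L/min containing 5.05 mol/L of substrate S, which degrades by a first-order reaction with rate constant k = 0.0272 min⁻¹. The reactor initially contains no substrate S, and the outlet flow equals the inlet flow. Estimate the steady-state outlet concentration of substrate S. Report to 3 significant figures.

Accumulation = in − out − consumed: V dC/dt = Q C_in − Q C − k V C.
At steady state: 0 = Q C_in − (Q + kV) C_ss, so C_ss = Q C_in/(Q + kV).
C_ss = 23.6·5.05/(23.6 + 0.0272·845) = 119.18/46.584 = 2.5584 mol/L.

2.56 mol/L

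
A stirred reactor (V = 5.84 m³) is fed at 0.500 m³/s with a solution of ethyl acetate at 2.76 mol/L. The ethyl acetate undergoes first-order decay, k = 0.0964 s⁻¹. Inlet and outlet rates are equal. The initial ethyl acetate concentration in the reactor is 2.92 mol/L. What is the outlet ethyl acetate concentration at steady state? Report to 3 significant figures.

1.30 mol/L

Species balance: V dC/dt = Q C_in − Q C − k V C.
Steady state (dC/dt = 0): C_ss = Q C_in/(Q + kV) = C_in/(1 + kV/Q).
C_ss = 0.500·2.76/(0.500 + 0.0964·5.84) = 1.3800/1.0630 = 1.2982 mol/L.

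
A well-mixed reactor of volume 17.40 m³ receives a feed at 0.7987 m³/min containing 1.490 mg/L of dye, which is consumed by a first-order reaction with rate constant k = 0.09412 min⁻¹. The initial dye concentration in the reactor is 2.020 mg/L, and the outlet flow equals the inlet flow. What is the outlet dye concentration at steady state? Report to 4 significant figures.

0.4885 mg/L

Accumulation = in − out − consumed: V dC/dt = Q C_in − Q C − k V C.
Steady state (dC/dt = 0): C_ss = Q C_in/(Q + kV) = C_in/(1 + kV/Q).
C_ss = 0.7987·1.490/(0.7987 + 0.09412·17.40) = 1.19006/2.43639 = 0.488454 mg/L.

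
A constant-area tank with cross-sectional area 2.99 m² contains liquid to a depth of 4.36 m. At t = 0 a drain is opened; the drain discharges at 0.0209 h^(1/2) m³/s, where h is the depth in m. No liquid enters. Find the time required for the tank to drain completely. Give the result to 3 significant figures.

597 s

With no inflow, A dh/dt = −0.0209 √h.
Separate and integrate: 2(√h − √h₀) = −(0.0209/A) t.
Set h = 0: 2√h₀ = (0.0209/A) t_empty ⇒ t_empty = 2A√h₀/0.0209.
t_empty = 2·2.99·√4.36/0.0209 = 5.9800·2.0881/0.0209 = 597.45 s.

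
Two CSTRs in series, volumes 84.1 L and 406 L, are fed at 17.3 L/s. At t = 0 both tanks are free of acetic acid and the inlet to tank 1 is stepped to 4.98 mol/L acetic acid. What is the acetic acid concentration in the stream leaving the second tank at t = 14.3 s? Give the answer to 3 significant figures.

1.63 mol/L

Species balance on tank i: dCᵢ/dt = (Cᵢ₋₁ − Cᵢ)/τᵢ with τᵢ = Vᵢ/Q.
τ₁ = 84.1/17.3 = 4.8613 s; τ₂ = 406/17.3 = 23.468 s.
Solving the cascade with C₁(0)=C₂(0)=0 gives C₂(t) = C_in[1 − (τ₁ e^(−t/τ₁) − τ₂ e^(−t/τ₂))/(τ₁ − τ₂)].
At t = 14.3: e^(−t/τ₁) = 0.052780, e^(−t/τ₂) = 0.54371.
C₂ = 4.98·[1 − (4.8613·0.052780 − 23.468·0.54371)/(-18.607)] = 4.98·0.32803 = 1.6336 mol/L.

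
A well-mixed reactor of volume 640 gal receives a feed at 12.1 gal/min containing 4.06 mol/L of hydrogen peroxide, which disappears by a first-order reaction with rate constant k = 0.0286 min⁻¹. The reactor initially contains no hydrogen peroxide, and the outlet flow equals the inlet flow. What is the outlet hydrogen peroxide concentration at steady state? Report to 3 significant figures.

1.62 mol/L

V dC/dt = Q(C_in − C) − k V C.
At steady state: 0 = Q C_in − (Q + kV) C_ss, so C_ss = Q C_in/(Q + kV).
C_ss = 12.1·4.06/(12.1 + 0.0286·640) = 49.126/30.404 = 1.6158 mol/L.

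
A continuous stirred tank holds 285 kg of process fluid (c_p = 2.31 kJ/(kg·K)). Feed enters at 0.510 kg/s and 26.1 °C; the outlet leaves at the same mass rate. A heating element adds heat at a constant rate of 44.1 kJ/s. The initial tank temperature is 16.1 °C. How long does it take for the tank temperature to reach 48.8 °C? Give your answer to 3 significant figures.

653 s

M c_p dT/dt = ṁ c_p (T_in − T) + Q̇.
τ = M/ṁ = 558.82 s; T_ss = T_in + Q̇/(ṁ c_p) = 63.533 °C.
T(t) = T_ss + (T₀ − T_ss) e^(−t/τ). Set T = 48.8:
e^(−t/τ) = (48.8 − 63.533)/(16.1 − 63.533) = 0.31061
t = −558.82 · ln(0.31061) = 653.39 s.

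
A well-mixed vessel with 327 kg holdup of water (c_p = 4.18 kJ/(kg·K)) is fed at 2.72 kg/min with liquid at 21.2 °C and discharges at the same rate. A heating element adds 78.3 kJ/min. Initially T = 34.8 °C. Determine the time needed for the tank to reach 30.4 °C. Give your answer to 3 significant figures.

128 min

M c_p dT/dt = ṁ c_p (T_in − T) + Q̇.
τ = M/ṁ = 120.22 min; T_ss = T_in + Q̇/(ṁ c_p) = 28.087 °C.
T(t) = T_ss + (T₀ − T_ss) e^(−t/τ). Set T = 30.4:
e^(−t/τ) = (30.4 − 28.087)/(34.8 − 28.087) = 0.34458
t = −120.22 · ln(0.34458) = 128.09 min.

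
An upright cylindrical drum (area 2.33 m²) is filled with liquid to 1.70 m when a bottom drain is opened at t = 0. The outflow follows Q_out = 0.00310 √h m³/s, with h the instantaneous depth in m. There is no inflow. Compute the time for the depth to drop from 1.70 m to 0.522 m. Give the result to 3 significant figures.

874 s

With no inflow, A dh/dt = −0.00310 √h.
∫ h^(−1/2) dh = −(0.00310/A) ∫ dt, giving 2√h = 2√h₀ − (0.00310/A) t.
t = 2A(√h₀ − √h)/0.00310 = 2·2.33·(√1.70 − √0.522)/0.00310
  = 4.6600 × (1.3038 − 0.72250) / 0.00310 = 873.89 s.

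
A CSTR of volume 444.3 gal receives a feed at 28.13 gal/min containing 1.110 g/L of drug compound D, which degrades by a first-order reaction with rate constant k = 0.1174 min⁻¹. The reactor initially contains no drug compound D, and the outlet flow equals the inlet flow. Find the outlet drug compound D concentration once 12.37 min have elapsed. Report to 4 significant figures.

0.3473 g/L

Accumulation = in − out − consumed: V dC/dt = Q C_in − Q C − k V C.
dC/dt = (Q/V) C_in − (Q/V + k) C; effective rate a = Q/V + k = 0.0633131 + 0.1174 = 0.180713 min⁻¹.
C_ss = Q C_in/(Q + kV) = 0.388890 g/L; C(t) = C_ss + (C₀ − C_ss) e^(−a t).
C(12.37) = 0.388890 + (-0.388890)·e^(−0.180713·12.37) = 0.388890 + (-0.388890)·0.106947 = 0.347299 g/L.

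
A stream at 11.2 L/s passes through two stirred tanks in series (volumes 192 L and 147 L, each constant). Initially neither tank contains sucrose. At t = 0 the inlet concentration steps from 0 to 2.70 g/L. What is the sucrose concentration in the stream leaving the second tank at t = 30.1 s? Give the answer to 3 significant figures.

1.60 g/L

Species balance on tank i: dCᵢ/dt = (Cᵢ₋₁ − Cᵢ)/τᵢ with τᵢ = Vᵢ/Q.
τ₁ = 192/11.2 = 17.143 s; τ₂ = 147/11.2 = 13.125 s.
Solving the cascade with C₁(0)=C₂(0)=0 gives C₂(t) = C_in[1 − (τ₁ e^(−t/τ₁) − τ₂ e^(−t/τ₂))/(τ₁ − τ₂)].
At t = 30.1: e^(−t/τ₁) = 0.17276, e^(−t/τ₂) = 0.10093.
C₂ = 2.70·[1 − (17.143·0.17276 − 13.125·0.10093)/(4.0179)] = 2.70·0.59258 = 1.6000 g/L.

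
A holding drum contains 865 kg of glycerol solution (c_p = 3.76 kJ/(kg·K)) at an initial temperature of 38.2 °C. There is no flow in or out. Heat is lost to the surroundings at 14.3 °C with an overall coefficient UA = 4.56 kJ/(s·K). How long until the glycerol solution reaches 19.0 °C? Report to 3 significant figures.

Lumped-capacitance energy balance: M c_p dT/dt = UA(T_amb − T).
τ = M c_p/UA = 713.25 s; T_ss = T_amb = 14.300 °C.
T(t) = T_ss + (T₀ − T_ss)e^(−t/τ); set T = 19.0:
t = −τ ln[(T − T_ss)/(T₀ − T_ss)] = −713.25 · ln(0.19665) = 1160.0 s.

1160 s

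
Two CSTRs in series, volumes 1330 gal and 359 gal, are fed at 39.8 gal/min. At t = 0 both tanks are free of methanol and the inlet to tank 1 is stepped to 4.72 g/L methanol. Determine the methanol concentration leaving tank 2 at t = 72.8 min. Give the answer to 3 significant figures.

3.99 g/L

Species balance on tank i: dCᵢ/dt = (Cᵢ₋₁ − Cᵢ)/τᵢ with τᵢ = Vᵢ/Q.
τ₁ = 1330/39.8 = 33.417 min; τ₂ = 359/39.8 = 9.0201 min.
Solving the cascade with C₁(0)=C₂(0)=0 gives C₂(t) = C_in[1 − (τ₁ e^(−t/τ₁) − τ₂ e^(−t/τ₂))/(τ₁ − τ₂)].
At t = 72.8: e^(−t/τ₁) = 0.11321, e^(−t/τ₂) = 0.00031251.
C₂ = 4.72·[1 − (33.417·0.11321 − 9.0201·0.00031251)/(24.397)] = 4.72·0.84505 = 3.9886 g/L.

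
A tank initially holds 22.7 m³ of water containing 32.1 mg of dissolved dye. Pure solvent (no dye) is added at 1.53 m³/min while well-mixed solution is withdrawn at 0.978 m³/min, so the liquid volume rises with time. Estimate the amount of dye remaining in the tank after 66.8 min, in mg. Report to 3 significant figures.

Total volume: dV/dt = Q_in − Q_out = 0.55200 m³/min, so V(t) = 22.7 + 0.55200 t and V(66.8) = 59.574 m³.
Species balance (pure solvent in): dm/dt = −Q_out · m/V(t).
Separate: dm/m = −Q_out dt/V(t) ⇒ ln(m/m₀) = −(Q_out/(Q_in−Q_out)) ln(V/V₀).
m = m₀ (V₀/V)^(Q_out/(Q_in−Q_out)) = 32.1 × (22.7/59.574)^(1.7717) = 5.8089 mg.

5.81 mg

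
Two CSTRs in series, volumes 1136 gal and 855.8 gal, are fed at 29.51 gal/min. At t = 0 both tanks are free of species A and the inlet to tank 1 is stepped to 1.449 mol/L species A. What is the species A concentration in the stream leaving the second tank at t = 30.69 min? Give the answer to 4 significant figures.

0.3380 mol/L

Time constants: τᵢ = Vᵢ/Q for each well-mixed tank.
τ₁ = 1136/29.51 = 38.4954 min; τ₂ = 855.8/29.51 = 29.0003 min.
Tank 1: C₁ = C_in(1 − e^(−t/τ₁)). Tank 2 (τ₁ ≠ τ₂): C₂ = C_in[1 − (τ₁ e^(−t/τ₁) − τ₂ e^(−t/τ₂))/(τ₁ − τ₂)].
At t = 30.69: e^(−t/τ₁) = 0.450572, e^(−t/τ₂) = 0.347058.
C₂ = 1.449·[1 − (38.4954·0.450572 − 29.0003·0.347058)/(9.49509)] = 1.449·0.233271 = 0.338010 mol/L.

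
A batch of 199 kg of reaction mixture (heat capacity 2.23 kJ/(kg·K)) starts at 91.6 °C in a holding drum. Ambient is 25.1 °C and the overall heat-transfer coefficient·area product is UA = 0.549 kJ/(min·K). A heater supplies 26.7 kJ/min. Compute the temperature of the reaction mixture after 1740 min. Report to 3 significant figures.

75.8 °C

Lumped-capacitance energy balance: M c_p dT/dt = UA(T_amb − T) + Q̇.
dT/dt = (T_ss − T)/τ with T_ss = T_amb + Q̇/UA = 25.1 + 26.7/0.549 = 73.734 °C, τ = M c_p/UA = 199·2.23/0.549 = 808.32 min.
Integrating: T(t) = T_ss + (T₀ − T_ss) e^(−t/τ).
T(1740) = 73.734 + (17.866)·0.11618 = 75.810 °C.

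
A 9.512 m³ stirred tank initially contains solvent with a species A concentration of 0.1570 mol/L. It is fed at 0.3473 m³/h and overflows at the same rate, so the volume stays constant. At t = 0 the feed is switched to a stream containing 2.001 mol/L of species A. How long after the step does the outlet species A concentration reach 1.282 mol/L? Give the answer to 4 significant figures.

Unsteady species balance (constant V, well mixed): V dC/dt = Q(C_in − C), so τ = V/Q = 27.3884 h.
C(t) = C_in + (C₀ − C_in) e^(−t/τ). Set C = 1.282 and solve for t:
e^(−t/τ) = (C − C_in)/(C₀ − C_in) = (1.282 − 2.001)/(0.1570 − 2.001) = 0.389913
t = −τ ln(…) = 27.3884 × 0.941831 = 25.7953 h.

25.80 h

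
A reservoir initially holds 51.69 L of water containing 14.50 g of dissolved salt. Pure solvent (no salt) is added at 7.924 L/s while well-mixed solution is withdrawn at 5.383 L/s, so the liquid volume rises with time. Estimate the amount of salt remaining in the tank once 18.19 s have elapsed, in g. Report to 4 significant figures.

3.747 g

Total volume: dV/dt = Q_in − Q_out = 2.54100 L/s, so V(t) = 51.69 + 2.54100 t and V(18.19) = 97.9108 L.
Solute balance: dm/dt = 0 − Q_out C = −Q_out m/V(t).
dm/m = −Q_out dt/(V₀ + 2.54100 t); integrating gives ln(m/m₀) = −(Q_out/(Q_in−Q_out)) ln(V/V₀).
m = m₀ (V₀/V)^(Q_out/(Q_in−Q_out)) = 14.50 × (51.69/97.9108)^(2.11846) = 3.74677 g.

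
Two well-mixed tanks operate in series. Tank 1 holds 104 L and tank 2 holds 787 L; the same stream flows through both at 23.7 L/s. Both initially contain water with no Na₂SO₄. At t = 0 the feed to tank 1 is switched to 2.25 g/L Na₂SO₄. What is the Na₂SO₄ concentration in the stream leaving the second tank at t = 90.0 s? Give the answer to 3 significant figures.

2.08 g/L

Each tank obeys Vᵢ dCᵢ/dt = Q(Cᵢ₋₁ − Cᵢ), so τᵢ = Vᵢ/Q.
τ₁ = 104/23.7 = 4.3882 s; τ₂ = 787/23.7 = 33.207 s.
Tank 1: C₁ = C_in(1 − e^(−t/τ₁)). Tank 2 (τ₁ ≠ τ₂): C₂ = C_in[1 − (τ₁ e^(−t/τ₁) − τ₂ e^(−t/τ₂))/(τ₁ − τ₂)].
At t = 90.0: e^(−t/τ₁) = 1.2382e-09, e^(−t/τ₂) = 0.066517.
C₂ = 2.25·[1 − (4.3882·1.2382e-09 − 33.207·0.066517)/(-28.819)] = 2.25·0.92335 = 2.0775 g/L.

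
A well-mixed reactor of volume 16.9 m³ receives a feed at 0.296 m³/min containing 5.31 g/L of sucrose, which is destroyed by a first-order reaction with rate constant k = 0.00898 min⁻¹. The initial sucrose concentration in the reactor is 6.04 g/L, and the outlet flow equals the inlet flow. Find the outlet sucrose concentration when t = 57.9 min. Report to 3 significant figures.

4.06 g/L

Species balance: V dC/dt = Q C_in − Q C − k V C.
dC/dt = (Q/V) C_in − (Q/V + k) C; effective rate a = Q/V + k = 0.017515 + 0.00898 = 0.026495 min⁻¹.
C_ss = Q C_in/(Q + kV) = 3.5103 g/L; C(t) = C_ss + (C₀ − C_ss) e^(−a t).
C(57.9) = 3.5103 + (2.5297)·e^(−0.026495·57.9) = 3.5103 + (2.5297)·0.21566 = 4.0558 g/L.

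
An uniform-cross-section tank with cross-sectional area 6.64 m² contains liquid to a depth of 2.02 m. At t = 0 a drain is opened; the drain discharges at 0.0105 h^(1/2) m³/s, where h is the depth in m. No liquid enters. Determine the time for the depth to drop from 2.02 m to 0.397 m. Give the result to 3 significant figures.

Accumulation of liquid (constant cross-section A): A dh/dt = −0.0105 √h.
Separate and integrate: 2(√h − √h₀) = −(0.0105/A) t.
t = 2A(√h₀ − √h)/0.0105 = 2·6.64·(√2.02 − √0.397)/0.0105
  = 13.280 × (1.4213 − 0.63008) / 0.0105 = 1000.7 s.

1000 s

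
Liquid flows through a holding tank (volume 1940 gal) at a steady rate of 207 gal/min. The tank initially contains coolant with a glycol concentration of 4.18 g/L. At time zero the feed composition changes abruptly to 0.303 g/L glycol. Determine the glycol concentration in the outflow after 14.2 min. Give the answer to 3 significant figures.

Unsteady species balance (constant V, well mixed): V dC/dt = Q(C_in − C).
Rewrite as dC/dt + C/τ = C_in/τ, τ = V/Q = 9.3720 min.
This is linear first-order; C(t) = C_in + (C₀ − C_in) e^(−t/τ).
C(14.2) = 0.303 + (4.18 − 0.303)·e^(−14.2/9.3720) = 0.303 + (3.8770)·0.21977 = 1.1551 g/L.

1.16 g/L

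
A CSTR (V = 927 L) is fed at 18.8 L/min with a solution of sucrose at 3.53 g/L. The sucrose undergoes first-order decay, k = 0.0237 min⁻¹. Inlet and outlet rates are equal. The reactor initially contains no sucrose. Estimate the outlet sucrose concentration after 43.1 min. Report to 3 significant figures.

1.38 g/L

Accumulation = in − out − consumed: V dC/dt = Q C_in − Q C − k V C.
This is linear with rate a = Q/V + k = 0.043980 min⁻¹.
C_ss = Q C_in/(Q + kV) = 1.6278 g/L; C(t) = C_ss + (C₀ − C_ss) e^(−a t).
C(43.1) = 1.6278 + (-1.6278)·e^(−0.043980·43.1) = 1.6278 + (-1.6278)·0.15023 = 1.3832 g/L.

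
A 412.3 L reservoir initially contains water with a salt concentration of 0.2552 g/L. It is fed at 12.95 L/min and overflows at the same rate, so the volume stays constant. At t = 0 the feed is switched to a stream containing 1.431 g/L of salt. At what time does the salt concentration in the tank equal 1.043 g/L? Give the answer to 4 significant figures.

Species balance: V dC/dt = Q(C_in − C) ⇒ τ = V/Q = 31.8378 min.
C(t) = C_in + (C₀ − C_in) e^(−t/τ). Set C = 1.043 and solve for t:
e^(−t/τ) = (C − C_in)/(C₀ − C_in) = (1.043 − 1.431)/(0.2552 − 1.431) = 0.329988
t = −τ ln(…) = 31.8378 × 1.10870 = 35.2986 min.

35.30 min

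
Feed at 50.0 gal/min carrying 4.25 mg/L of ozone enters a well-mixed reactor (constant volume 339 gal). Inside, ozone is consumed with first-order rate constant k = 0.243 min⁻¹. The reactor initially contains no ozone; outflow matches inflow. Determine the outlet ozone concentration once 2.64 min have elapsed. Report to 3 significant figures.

1.03 mg/L

Accumulation = in − out − consumed: V dC/dt = Q C_in − Q C − k V C.
This is linear with rate a = Q/V + k = 0.39049 min⁻¹.
C_ss = Q C_in/(Q + kV) = 1.6053 mg/L; C(t) = C_ss + (C₀ − C_ss) e^(−a t).
C(2.64) = 1.6053 + (-1.6053)·e^(−0.39049·2.64) = 1.6053 + (-1.6053)·0.35669 = 1.0327 mg/L.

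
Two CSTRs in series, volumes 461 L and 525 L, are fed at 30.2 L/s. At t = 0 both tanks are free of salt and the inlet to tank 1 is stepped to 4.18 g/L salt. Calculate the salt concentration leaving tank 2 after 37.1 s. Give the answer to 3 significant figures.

2.77 g/L

Each tank obeys Vᵢ dCᵢ/dt = Q(Cᵢ₋₁ − Cᵢ), so τᵢ = Vᵢ/Q.
τ₁ = 461/30.2 = 15.265 s; τ₂ = 525/30.2 = 17.384 s.
Tank 1: C₁ = C_in(1 − e^(−t/τ₁)). Tank 2 (τ₁ ≠ τ₂): C₂ = C_in[1 − (τ₁ e^(−t/τ₁) − τ₂ e^(−t/τ₂))/(τ₁ − τ₂)].
At t = 37.1: e^(−t/τ₁) = 0.088001, e^(−t/τ₂) = 0.11835.
C₂ = 4.18·[1 − (15.265·0.088001 − 17.384·0.11835)/(-2.1192)] = 4.18·0.66306 = 2.7716 g/L.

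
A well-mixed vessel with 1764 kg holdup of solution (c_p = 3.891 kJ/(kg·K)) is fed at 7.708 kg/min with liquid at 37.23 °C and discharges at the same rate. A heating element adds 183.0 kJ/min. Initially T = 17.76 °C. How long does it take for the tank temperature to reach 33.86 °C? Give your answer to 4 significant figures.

227.3 min

Unsteady energy balance on the tank contents: M c_p dT/dt = ṁ c_p (T_in − T) + 183.0.
τ = M/ṁ = 228.853 min; T_ss = T_in + Q̇/(ṁ c_p) = 43.3317 °C.
T(t) = T_ss + (T₀ − T_ss) e^(−t/τ). Set T = 33.86:
e^(−t/τ) = (33.86 − 43.3317)/(17.76 − 43.3317) = 0.370397
t = −228.853 · ln(0.370397) = 227.292 min.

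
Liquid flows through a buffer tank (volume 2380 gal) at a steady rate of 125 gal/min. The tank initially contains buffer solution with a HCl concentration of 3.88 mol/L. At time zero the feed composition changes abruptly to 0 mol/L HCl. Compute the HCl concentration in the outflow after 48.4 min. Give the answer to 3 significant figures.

Transient balance on the dissolved component: V dC/dt = Q(C_in − C).
So dC/dt = (C_in − C)/τ with τ = V/Q = 2380/125 = 19.040 min.
C approaches C_in exponentially: C(t) = C_in + (C₀ − C_in) e^(−t/τ).
C(48.4) = 0 + (3.88 − 0)·e^(−48.4/19.040) = 0 + (3.8800)·0.078708 = 0.30539 mol/L.

0.305 mol/L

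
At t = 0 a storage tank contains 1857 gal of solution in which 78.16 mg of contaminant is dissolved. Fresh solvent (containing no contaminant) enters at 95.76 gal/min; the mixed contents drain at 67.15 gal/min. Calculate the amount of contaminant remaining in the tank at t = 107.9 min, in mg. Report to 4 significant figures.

Total volume: dV/dt = Q_in − Q_out = 28.6100 gal/min, so V(t) = 1857 + 28.6100 t and V(107.9) = 4944.02 gal.
No contaminant enters, so dm/dt = −Q_out · (m/V).
dm/m = −Q_out dt/(V₀ + 28.6100 t); integrating gives ln(m/m₀) = −(Q_out/(Q_in−Q_out)) ln(V/V₀).
m = m₀ (V₀/V)^(Q_out/(Q_in−Q_out)) = 78.16 × (1857/4944.02)^(2.34708) = 7.84956 mg.

7.850 mg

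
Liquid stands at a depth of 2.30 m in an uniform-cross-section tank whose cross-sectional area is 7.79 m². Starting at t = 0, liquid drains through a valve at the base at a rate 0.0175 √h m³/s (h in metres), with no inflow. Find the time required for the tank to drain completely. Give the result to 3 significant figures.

1350 s

A dh/dt = −Q_out = −0.0175 √h.
Separate and integrate: 2(√h − √h₀) = −(0.0175/A) t.
Tank is empty when √h = 0: t_empty = 2A√h₀/0.0175.
t_empty = 2·7.79·√2.30/0.0175 = 15.580·1.5166/0.0175 = 1350.2 s.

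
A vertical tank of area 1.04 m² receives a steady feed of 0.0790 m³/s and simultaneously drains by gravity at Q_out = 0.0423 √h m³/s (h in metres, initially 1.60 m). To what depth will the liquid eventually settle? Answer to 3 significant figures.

3.49 m

A dh/dt = Q_in − 0.0423 √h. Steady state requires inflow = outflow:
Q_in = 0.0423 √h_ss ⇒ √h_ss = 0.0790/0.0423 = 1.8676.
h_ss = 1.8676² = 3.4880 m. (Since h₀ = 1.60 m < h_ss, the level will rise toward this value.)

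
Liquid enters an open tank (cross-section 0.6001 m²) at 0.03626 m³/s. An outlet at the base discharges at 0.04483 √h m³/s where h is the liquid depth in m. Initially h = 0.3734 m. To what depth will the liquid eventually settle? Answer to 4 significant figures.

0.6542 m

Level balance: A dh/dt = 0.03626 − 0.04483 √h. Setting dh/dt = 0:
Q_in = 0.04483 √h_ss ⇒ √h_ss = 0.03626/0.04483 = 0.808833.
h_ss = 0.808833² = 0.654211 m. (Since h₀ = 0.3734 m < h_ss, the level will rise toward this value.)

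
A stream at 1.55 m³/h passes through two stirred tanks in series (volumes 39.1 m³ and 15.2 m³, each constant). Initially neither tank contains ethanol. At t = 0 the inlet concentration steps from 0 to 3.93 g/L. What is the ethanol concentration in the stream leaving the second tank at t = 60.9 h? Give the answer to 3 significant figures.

Time constants: τᵢ = Vᵢ/Q for each well-mixed tank.
τ₁ = 39.1/1.55 = 25.226 h; τ₂ = 15.2/1.55 = 9.8065 h.
Solving the cascade with C₁(0)=C₂(0)=0 gives C₂(t) = C_in[1 − (τ₁ e^(−t/τ₁) − τ₂ e^(−t/τ₂))/(τ₁ − τ₂)].
At t = 60.9: e^(−t/τ₁) = 0.089439, e^(−t/τ₂) = 0.0020088.
C₂ = 3.93·[1 − (25.226·0.089439 − 9.8065·0.0020088)/(15.419)] = 3.93·0.85496 = 3.3600 g/L.

3.36 g/L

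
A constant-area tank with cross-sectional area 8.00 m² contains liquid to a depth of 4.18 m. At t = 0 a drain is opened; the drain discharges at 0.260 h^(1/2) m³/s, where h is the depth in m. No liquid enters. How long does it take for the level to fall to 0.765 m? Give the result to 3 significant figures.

72.0 s

A dh/dt = −Q_out = −0.260 √h.
This is separable: 2 d(√h)/dt = −0.260/A, so √h = √h₀ − (0.260/(2A)) t.
t = 2A(√h₀ − √h)/0.260 = 2·8.00·(√4.18 − √0.765)/0.260
  = 16.000 × (2.0445 − 0.87464) / 0.260 = 71.992 s.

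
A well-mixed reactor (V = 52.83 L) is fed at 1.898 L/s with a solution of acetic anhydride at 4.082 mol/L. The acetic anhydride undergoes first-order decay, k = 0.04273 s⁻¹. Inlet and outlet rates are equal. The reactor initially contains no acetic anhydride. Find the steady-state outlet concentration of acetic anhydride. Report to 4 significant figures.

Accumulation = in − out − consumed: V dC/dt = Q C_in − Q C − k V C.
At steady state: 0 = Q C_in − (Q + kV) C_ss, so C_ss = Q C_in/(Q + kV).
C_ss = 1.898·4.082/(1.898 + 0.04273·52.83) = 7.74764/4.15543 = 1.86446 mol/L.

1.864 mol/L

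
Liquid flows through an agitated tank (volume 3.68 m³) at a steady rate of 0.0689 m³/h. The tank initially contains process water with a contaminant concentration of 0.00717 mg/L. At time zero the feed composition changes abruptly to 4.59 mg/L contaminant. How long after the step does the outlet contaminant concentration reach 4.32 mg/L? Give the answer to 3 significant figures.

151 h

Species balance: V dC/dt = Q(C_in − C) ⇒ τ = V/Q = 53.411 h.
C(t) = C_in + (C₀ − C_in) e^(−t/τ). Set C = 4.32 and solve for t:
e^(−t/τ) = (C − C_in)/(C₀ − C_in) = (4.32 − 4.59)/(0.00717 − 4.59) = 0.058916
t = −τ ln(…) = 53.411 × 2.8317 = 151.24 h.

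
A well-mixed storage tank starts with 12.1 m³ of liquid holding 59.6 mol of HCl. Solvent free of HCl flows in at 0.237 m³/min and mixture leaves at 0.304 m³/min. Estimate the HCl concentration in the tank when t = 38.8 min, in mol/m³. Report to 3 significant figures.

2.09 mol/m³

Total volume: dV/dt = Q_in − Q_out = -0.067000 m³/min, so V(t) = 12.1 − 0.067000 t and V(38.8) = 9.5004 m³.
No HCl enters, so dm/dt = −Q_out · (m/V).
Separate: dm/m = −Q_out dt/V(t) ⇒ ln(m/m₀) = −(Q_out/(Q_in−Q_out)) ln(V/V₀).
m = m₀ (V₀/V)^(Q_out/(Q_in−Q_out)) = 59.6 × (12.1/9.5004)^(-4.5373) = 19.890 mol.
C = m/V = 19.890/9.5004 = 2.0936 mol/m³.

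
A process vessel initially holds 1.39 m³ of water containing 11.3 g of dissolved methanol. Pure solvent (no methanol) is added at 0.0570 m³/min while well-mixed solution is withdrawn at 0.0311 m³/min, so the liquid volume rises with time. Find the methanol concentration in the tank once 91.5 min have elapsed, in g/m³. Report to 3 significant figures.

Total volume: dV/dt = Q_in − Q_out = 0.025900 m³/min, so V(t) = 1.39 + 0.025900 t and V(91.5) = 3.7599 m³.
Solute balance: dm/dt = 0 − Q_out C = −Q_out m/V(t).
dm/m = −Q_out dt/(V₀ + 0.025900 t); integrating gives ln(m/m₀) = −(Q_out/(Q_in−Q_out)) ln(V/V₀).
m = m₀ (V₀/V)^(Q_out/(Q_in−Q_out)) = 11.3 × (1.39/3.7599)^(1.2008) = 3.4210 g.
C = m/V = 3.4210/3.7599 = 0.90989 g/m³.

0.910 g/m³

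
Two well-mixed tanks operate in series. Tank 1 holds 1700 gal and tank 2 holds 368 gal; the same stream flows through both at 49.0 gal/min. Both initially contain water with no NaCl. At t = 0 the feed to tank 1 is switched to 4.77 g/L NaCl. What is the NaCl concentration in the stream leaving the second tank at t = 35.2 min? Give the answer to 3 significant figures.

Each tank obeys Vᵢ dCᵢ/dt = Q(Cᵢ₋₁ − Cᵢ), so τᵢ = Vᵢ/Q.
τ₁ = 1700/49.0 = 34.694 min; τ₂ = 368/49.0 = 7.5102 min.
Tank 1: C₁ = C_in(1 − e^(−t/τ₁)). Tank 2 (τ₁ ≠ τ₂): C₂ = C_in[1 − (τ₁ e^(−t/τ₁) − τ₂ e^(−t/τ₂))/(τ₁ − τ₂)].
At t = 35.2: e^(−t/τ₁) = 0.36255, e^(−t/τ₂) = 0.0092147.
C₂ = 4.77·[1 − (34.694·0.36255 − 7.5102·0.0092147)/(27.184)] = 4.77·0.53983 = 2.5750 g/L.

2.57 g/L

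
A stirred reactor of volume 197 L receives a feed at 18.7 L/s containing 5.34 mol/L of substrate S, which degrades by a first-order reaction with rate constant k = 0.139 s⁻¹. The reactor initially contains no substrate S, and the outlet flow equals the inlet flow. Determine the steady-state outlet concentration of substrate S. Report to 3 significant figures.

2.17 mol/L

Species balance: V dC/dt = Q C_in − Q C − k V C.
At steady state: 0 = Q C_in − (Q + kV) C_ss, so C_ss = Q C_in/(Q + kV).
C_ss = 18.7·5.34/(18.7 + 0.139·197) = 99.858/46.083 = 2.1669 mol/L.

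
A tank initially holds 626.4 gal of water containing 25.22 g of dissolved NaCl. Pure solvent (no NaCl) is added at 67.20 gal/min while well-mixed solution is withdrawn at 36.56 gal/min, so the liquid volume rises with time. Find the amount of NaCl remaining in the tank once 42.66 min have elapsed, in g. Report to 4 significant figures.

Let m(t) be the amount of NaCl. Volume: V(t) = V₀ + (Q_in − Q_out) t = 626.4 + 30.6400 t; V(42.66) = 1933.50 gal.
Species balance (pure solvent in): dm/dt = −Q_out · m/V(t).
dm/m = −Q_out dt/(V₀ + 30.6400 t); integrating gives ln(m/m₀) = −(Q_out/(Q_in−Q_out)) ln(V/V₀).
m = m₀ (V₀/V)^(Q_out/(Q_in−Q_out)) = 25.22 × (626.4/1933.50)^(1.19321) = 6.57168 g.

6.572 g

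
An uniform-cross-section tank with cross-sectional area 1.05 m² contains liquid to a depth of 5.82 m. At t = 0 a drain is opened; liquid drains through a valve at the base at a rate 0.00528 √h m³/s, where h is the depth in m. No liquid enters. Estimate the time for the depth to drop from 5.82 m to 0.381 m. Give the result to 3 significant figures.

With no inflow, A dh/dt = −0.00528 √h.
This is separable: 2 d(√h)/dt = −0.00528/A, so √h = √h₀ − (0.00528/(2A)) t.
t = 2A(√h₀ − √h)/0.00528 = 2·1.05·(√5.82 − √0.381)/0.00528
  = 2.1000 × (2.4125 − 0.61725) / 0.00528 = 714.01 s.

714 s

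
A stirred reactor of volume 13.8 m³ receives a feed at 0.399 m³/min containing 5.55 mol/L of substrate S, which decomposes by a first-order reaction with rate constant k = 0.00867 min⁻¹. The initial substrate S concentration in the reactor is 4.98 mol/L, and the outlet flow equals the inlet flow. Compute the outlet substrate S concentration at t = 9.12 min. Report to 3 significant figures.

4.77 mol/L

Species balance: V dC/dt = Q C_in − Q C − k V C.
dC/dt = (Q/V) C_in − (Q/V + k) C; effective rate a = Q/V + k = 0.028913 + 0.00867 = 0.037583 min⁻¹.
C_ss = Q C_in/(Q + kV) = 4.2697 mol/L; C(t) = C_ss + (C₀ − C_ss) e^(−a t).
C(9.12) = 4.2697 + (0.71032)·e^(−0.037583·9.12) = 4.2697 + (0.71032)·0.70981 = 4.7739 mol/L.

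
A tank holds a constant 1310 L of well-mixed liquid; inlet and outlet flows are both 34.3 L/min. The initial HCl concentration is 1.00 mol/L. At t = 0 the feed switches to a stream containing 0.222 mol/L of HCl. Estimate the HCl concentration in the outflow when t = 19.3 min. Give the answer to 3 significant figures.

0.691 mol/L

Unsteady species balance (constant V, well mixed): V dC/dt = Q(C_in − C).
So dC/dt = (C_in − C)/τ with τ = V/Q = 1310/34.3 = 38.192 min.
Integrating: C(t) = C_in + (C₀ − C_in) e^(−t/τ).
C(19.3) = 0.222 + (1.00 − 0.222)·e^(−19.3/38.192) = 0.222 + (0.77800)·0.60330 = 0.69137 mol/L.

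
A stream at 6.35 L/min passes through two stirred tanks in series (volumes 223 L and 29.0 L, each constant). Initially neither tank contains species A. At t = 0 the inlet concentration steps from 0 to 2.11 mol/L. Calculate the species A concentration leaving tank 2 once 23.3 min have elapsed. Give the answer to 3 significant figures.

0.863 mol/L

Species balance on tank i: dCᵢ/dt = (Cᵢ₋₁ − Cᵢ)/τᵢ with τᵢ = Vᵢ/Q.
τ₁ = 223/6.35 = 35.118 min; τ₂ = 29.0/6.35 = 4.5669 min.
Tank 1: C₁ = C_in(1 − e^(−t/τ₁)). Tank 2 (τ₁ ≠ τ₂): C₂ = C_in[1 − (τ₁ e^(−t/τ₁) − τ₂ e^(−t/τ₂))/(τ₁ − τ₂)].
At t = 23.3: e^(−t/τ₁) = 0.51506, e^(−t/τ₂) = 0.0060852.
C₂ = 2.11·[1 − (35.118·0.51506 − 4.5669·0.0060852)/(30.551)] = 2.11·0.40886 = 0.86269 mol/L.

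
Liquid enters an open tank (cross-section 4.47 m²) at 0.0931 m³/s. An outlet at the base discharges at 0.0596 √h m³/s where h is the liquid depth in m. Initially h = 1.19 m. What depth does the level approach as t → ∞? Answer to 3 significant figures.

A dh/dt = Q_in − 0.0596 √h. Steady state requires inflow = outflow:
Q_in = 0.0596 √h_ss ⇒ √h_ss = 0.0931/0.0596 = 1.5621.
h_ss = 1.5621² = 2.4401 m. (Since h₀ = 1.19 m < h_ss, the level will rise toward this value.)

2.44 m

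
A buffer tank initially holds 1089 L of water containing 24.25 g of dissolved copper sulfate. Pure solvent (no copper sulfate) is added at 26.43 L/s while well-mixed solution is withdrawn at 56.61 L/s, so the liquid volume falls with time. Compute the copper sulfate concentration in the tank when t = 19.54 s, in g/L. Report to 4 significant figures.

Let m(t) be the amount of copper sulfate. Volume: V(t) = V₀ + (Q_in − Q_out) t = 1089 − 30.1800 t; V(19.54) = 499.283 L.
Solute balance: dm/dt = 0 − Q_out C = −Q_out m/V(t).
Separate: dm/m = −Q_out dt/V(t) ⇒ ln(m/m₀) = −(Q_out/(Q_in−Q_out)) ln(V/V₀).
m = m₀ (V₀/V)^(Q_out/(Q_in−Q_out)) = 24.25 × (1089/499.283)^(-1.87575) = 5.61606 g.
C = m/V = 5.61606/499.283 = 0.0112483 g/L.

0.01125 g/L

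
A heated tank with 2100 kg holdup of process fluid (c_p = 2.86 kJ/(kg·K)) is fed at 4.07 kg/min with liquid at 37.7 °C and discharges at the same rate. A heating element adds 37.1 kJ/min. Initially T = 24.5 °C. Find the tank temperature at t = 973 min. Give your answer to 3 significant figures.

M c_p dT/dt = ṁ c_p (T_in − T) + Q̇.
Rearrange: dT/dt = (T_ss − T)/τ with τ = M/ṁ = 515.97 min and T_ss = T_in + Q̇/(ṁ c_p) = 40.887 °C.
Solution: T(t) = T_ss + (T₀ − T_ss) e^(−t/τ).
T(973) = 40.887 + (-16.387)·e^(−973/515.97) = 40.887 + (-16.387)·0.15171 = 38.401 °C.

38.4 °C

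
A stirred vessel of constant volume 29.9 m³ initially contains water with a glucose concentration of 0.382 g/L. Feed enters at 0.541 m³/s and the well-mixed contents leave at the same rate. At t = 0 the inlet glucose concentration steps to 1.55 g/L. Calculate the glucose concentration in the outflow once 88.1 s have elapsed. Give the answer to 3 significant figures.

Species balance on the tank: V dC/dt = Q(C_in − C).
So dC/dt = (C_in − C)/τ with τ = V/Q = 29.9/0.541 = 55.268 s.
This is linear first-order; C(t) = C_in + (C₀ − C_in) e^(−t/τ).
C(88.1) = 1.55 + (0.382 − 1.55)·e^(−88.1/55.268) = 1.55 + (-1.1680)·0.20310 = 1.3128 g/L.

1.31 g/L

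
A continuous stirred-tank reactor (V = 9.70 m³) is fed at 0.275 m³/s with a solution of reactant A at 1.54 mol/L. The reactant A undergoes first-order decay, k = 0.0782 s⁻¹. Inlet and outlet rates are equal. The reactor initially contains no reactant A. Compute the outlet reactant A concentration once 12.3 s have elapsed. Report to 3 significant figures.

Species balance: V dC/dt = Q C_in − Q C − k V C.
dC/dt = (Q/V) C_in − (Q/V + k) C; effective rate a = Q/V + k = 0.028351 + 0.0782 = 0.10655 s⁻¹.
C_ss = Q C_in/(Q + kV) = 0.40976 mol/L; C(t) = C_ss + (C₀ − C_ss) e^(−a t).
C(12.3) = 0.40976 + (-0.40976)·e^(−0.10655·12.3) = 0.40976 + (-0.40976)·0.26967 = 0.29926 mol/L.

0.299 mol/L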